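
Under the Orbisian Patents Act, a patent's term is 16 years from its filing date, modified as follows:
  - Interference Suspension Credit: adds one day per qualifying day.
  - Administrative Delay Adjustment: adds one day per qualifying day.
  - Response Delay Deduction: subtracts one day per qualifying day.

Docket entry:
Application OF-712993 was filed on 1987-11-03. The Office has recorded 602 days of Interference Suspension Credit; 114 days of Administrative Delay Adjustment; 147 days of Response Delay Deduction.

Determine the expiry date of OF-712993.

Base term: filing date + 16 years → 3 November 2003.
Interference Suspension Credit: +602 days → 27 June 2005.
Administrative Delay Adjustment: +114 days → 19 October 2005.
Response Delay Deduction: −147 days → 25 May 2005.

2005-05-25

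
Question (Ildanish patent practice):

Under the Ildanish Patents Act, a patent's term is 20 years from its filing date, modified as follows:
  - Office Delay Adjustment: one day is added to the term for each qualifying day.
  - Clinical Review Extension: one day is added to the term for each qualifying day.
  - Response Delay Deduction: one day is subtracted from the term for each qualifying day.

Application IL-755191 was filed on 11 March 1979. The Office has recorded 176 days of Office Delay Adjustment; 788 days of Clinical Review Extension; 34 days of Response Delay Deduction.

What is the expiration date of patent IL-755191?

Base term: filing date + 20 years → 11 March 1999.
Office Delay Adjustment: +176 days → 3 September 1999.
Clinical Review Extension: +788 days → 30 October 2001.
Response Delay Deduction: −34 days → 26 September 2001.

2001-09-26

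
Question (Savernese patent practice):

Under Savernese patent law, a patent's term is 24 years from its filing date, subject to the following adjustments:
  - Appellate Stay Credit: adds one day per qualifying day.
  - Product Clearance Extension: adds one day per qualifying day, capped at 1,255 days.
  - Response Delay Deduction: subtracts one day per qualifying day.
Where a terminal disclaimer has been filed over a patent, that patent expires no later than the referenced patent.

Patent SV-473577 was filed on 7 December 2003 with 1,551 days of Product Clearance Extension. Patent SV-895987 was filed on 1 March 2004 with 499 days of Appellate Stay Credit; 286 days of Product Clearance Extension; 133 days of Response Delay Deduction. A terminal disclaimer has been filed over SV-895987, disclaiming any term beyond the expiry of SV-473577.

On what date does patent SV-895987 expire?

2029-12-13

Natural term of SV-895987:
  Base: filing + 24 years → 1 March 2028.
  Appellate Stay Credit: +499 days → 13 July 2029.
  Product Clearance Extension: 286 days (within the 1255-day cap) → +286 days → 25 April 2030.
  Response Delay Deduction: −133 days → 13 December 2029.
Expiry of referenced patent SV-473577:
  Base: filing + 24 years → 7 December 2027.
  Product Clearance Extension: 1551 days claimed exceeds the 1255-day cap, so +1255 days → 15 May 2031.
Terminal disclaimer: SV-895987 expires on the earlier of 13 December 2029 and 15 May 2031.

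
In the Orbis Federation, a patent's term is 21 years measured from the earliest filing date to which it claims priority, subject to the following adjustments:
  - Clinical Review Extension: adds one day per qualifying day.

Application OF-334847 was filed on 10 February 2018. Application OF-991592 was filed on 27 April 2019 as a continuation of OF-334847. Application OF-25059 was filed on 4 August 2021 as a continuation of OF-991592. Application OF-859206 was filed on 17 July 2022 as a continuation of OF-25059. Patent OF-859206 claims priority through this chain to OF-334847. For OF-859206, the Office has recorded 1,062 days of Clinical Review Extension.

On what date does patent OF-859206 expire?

Earliest priority filing: 10 February 2018.
Base term: 10 February 2018 + 21 years → 10 February 2039.
Clinical Review Extension: +1062 days → 7 January 2042.

January 7, 2042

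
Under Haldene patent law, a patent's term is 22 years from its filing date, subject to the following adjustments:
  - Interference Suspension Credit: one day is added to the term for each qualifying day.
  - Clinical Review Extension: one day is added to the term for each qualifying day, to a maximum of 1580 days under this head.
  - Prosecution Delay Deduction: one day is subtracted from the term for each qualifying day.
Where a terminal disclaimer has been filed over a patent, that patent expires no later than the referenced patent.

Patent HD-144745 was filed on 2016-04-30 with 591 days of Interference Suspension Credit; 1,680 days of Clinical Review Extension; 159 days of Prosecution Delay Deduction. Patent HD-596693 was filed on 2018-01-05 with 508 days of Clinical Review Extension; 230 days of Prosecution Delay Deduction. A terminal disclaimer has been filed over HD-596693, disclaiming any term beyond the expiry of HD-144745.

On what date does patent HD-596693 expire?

October 9, 2040

Natural term of HD-596693:
  Base: filing + 22 years → 5 January 2040.
  Clinical Review Extension: 508 days (within the 1580-day cap) → +508 days → 27 May 2041.
  Prosecution Delay Deduction: −230 days → 9 October 2040.
Expiry of referenced patent HD-144745:
  Base: filing + 22 years → 30 April 2038.
  Interference Suspension Credit: +591 days → 12 December 2039.
  Clinical Review Extension: 1680 days claimed exceeds the 1580-day cap, so +1580 days → 9 April 2044.
  Prosecution Delay Deduction: −159 days → 2 November 2043.
Terminal disclaimer: HD-596693 expires on the earlier of 9 October 2040 and 2 November 2043.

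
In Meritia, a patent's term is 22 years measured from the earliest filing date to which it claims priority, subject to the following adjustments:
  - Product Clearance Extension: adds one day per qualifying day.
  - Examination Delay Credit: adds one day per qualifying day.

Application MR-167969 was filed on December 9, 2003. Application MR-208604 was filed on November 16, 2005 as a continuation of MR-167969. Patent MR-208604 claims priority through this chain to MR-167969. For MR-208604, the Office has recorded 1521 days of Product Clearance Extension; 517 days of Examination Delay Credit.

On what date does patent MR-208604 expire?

2031-07-09

Earliest priority filing: 9 December 2003.
Base term: 9 December 2003 + 22 years → 9 December 2025.
Product Clearance Extension: +1521 days → 7 February 2030.
Examination Delay Credit: +517 days → 9 July 2031.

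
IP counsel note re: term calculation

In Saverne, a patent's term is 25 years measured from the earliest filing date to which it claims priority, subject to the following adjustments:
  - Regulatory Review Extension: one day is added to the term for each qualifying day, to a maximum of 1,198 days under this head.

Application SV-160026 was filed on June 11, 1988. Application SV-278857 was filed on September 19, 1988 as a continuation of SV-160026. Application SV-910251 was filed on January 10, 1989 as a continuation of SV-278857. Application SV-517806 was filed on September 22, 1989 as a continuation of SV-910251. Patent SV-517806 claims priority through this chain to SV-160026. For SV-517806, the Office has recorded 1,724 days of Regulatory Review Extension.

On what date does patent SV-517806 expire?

Earliest priority filing: 11 June 1988.
Base term: 11 June 1988 + 25 years → 11 June 2013.
Regulatory Review Extension: 1724 days claimed exceeds the 1198-day cap, so +1198 days → 21 September 2016.

2016-09-21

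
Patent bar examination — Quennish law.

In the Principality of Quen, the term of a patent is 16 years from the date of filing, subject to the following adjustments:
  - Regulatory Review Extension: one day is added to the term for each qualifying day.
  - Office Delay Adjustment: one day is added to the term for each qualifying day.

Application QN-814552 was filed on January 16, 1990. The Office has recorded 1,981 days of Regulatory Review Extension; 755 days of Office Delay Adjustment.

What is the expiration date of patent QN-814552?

2013-07-14

Base term: filing date + 16 years → 16 January 2006.
Regulatory Review Extension: +1981 days → 20 June 2011.
Office Delay Adjustment: +755 days → 14 July 2013.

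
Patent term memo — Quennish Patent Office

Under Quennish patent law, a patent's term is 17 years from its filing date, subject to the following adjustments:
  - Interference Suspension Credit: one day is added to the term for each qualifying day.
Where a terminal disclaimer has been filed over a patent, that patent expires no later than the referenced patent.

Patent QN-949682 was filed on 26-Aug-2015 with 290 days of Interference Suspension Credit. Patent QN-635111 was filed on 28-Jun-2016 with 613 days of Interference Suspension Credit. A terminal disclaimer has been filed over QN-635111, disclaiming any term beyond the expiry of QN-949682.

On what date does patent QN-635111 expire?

2033-06-12

Natural term of QN-635111:
  Base: filing + 17 years → 28 June 2033.
  Interference Suspension Credit: +613 days → 3 March 2035.
Expiry of referenced patent QN-949682:
  Base: filing + 17 years → 26 August 2032.
  Interference Suspension Credit: +290 days → 12 June 2033.
Terminal disclaimer: QN-635111 expires on the earlier of 3 March 2035 and 12 June 2033.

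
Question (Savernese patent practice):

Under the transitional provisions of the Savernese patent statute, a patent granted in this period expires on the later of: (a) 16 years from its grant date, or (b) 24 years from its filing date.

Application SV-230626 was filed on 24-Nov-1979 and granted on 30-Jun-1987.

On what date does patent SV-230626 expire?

November 24, 2003

(a) grant + 16 years → 30 June 2003.
(b) filing + 24 years → 24 November 2003.
Later of the two: 24 November 2003.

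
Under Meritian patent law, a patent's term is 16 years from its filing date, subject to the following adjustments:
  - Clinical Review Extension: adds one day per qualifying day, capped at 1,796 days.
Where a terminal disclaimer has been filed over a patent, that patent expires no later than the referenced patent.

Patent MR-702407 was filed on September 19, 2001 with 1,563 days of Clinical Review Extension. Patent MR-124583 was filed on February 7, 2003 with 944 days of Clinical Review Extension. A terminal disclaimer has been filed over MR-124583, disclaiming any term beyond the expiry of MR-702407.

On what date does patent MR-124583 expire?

Natural term of MR-124583:
  Base: filing + 16 years → 7 February 2019.
  Clinical Review Extension: 944 days (within the 1796-day cap) → +944 days → 8 September 2021.
Expiry of referenced patent MR-702407:
  Base: filing + 16 years → 19 September 2017.
  Clinical Review Extension: 1563 days (within the 1796-day cap) → +1563 days → 30 December 2021.
Terminal disclaimer: MR-124583 expires on the earlier of 8 September 2021 and 30 December 2021.

2021-09-08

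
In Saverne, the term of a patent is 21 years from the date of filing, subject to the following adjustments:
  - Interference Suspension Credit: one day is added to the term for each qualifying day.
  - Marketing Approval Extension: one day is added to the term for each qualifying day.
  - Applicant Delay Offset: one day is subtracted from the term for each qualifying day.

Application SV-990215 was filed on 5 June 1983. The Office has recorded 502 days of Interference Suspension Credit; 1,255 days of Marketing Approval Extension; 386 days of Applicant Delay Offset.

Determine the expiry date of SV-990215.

March 7, 2008

Base term: filing date + 21 years → 5 June 2004.
Interference Suspension Credit: +502 days → 20 October 2005.
Marketing Approval Extension: +1255 days → 28 March 2009.
Applicant Delay Offset: −386 days → 7 March 2008.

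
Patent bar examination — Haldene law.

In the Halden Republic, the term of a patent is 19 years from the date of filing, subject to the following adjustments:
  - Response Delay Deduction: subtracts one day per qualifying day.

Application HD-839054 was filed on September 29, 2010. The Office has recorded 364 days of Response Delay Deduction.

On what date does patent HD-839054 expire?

Base term: filing date + 19 years → 29 September 2029.
Response Delay Deduction: −364 days → 30 September 2028.

September 30, 2028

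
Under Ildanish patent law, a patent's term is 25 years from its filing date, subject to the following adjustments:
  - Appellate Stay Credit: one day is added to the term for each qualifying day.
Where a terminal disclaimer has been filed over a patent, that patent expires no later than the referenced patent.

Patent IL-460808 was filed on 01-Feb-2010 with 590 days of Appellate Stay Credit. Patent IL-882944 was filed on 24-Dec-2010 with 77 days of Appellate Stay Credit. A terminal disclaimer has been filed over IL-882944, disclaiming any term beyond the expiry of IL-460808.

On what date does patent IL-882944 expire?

2036-03-10

Natural term of IL-882944:
  Base: filing + 25 years → 24 December 2035.
  Appellate Stay Credit: +77 days → 10 March 2036.
Expiry of referenced patent IL-460808:
  Base: filing + 25 years → 1 February 2035.
  Appellate Stay Credit: +590 days → 13 September 2036.
Terminal disclaimer: IL-882944 expires on the earlier of 10 March 2036 and 13 September 2036.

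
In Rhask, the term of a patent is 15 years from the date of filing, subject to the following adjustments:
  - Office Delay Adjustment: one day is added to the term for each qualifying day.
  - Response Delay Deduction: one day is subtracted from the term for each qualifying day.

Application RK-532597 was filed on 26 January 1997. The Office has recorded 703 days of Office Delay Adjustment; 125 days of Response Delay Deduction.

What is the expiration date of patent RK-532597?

2013-08-26

Base term: filing date + 15 years → 26 January 2012.
Office Delay Adjustment: +703 days → 29 December 2013.
Response Delay Deduction: −125 days → 26 August 2013.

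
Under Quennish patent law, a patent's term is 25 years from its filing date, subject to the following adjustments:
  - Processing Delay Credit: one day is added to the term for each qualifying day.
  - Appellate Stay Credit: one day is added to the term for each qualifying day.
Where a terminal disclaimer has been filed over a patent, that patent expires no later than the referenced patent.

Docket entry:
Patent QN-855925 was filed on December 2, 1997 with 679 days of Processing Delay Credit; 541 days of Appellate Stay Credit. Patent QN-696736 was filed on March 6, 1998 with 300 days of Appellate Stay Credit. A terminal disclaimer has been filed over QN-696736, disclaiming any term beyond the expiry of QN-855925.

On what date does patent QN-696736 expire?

2023-12-31

Natural term of QN-696736:
  Base: filing + 25 years → 6 March 2023.
  Appellate Stay Credit: +300 days → 31 December 2023.
Expiry of referenced patent QN-855925:
  Base: filing + 25 years → 2 December 2022.
  Processing Delay Credit: +679 days → 11 October 2024.
  Appellate Stay Credit: +541 days → 5 April 2026.
Terminal disclaimer: QN-696736 expires on the earlier of 31 December 2023 and 5 April 2026.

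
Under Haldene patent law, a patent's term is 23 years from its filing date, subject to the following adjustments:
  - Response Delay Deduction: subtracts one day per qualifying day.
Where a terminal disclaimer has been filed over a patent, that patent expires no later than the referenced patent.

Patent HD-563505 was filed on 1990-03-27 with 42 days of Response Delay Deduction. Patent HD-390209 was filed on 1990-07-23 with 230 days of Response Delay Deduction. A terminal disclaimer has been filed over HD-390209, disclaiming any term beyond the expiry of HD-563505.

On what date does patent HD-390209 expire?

2012-12-05

Natural term of HD-390209:
  Base: filing + 23 years → 23 July 2013.
  Response Delay Deduction: −230 days → 5 December 2012.
Expiry of referenced patent HD-563505:
  Base: filing + 23 years → 27 March 2013.
  Response Delay Deduction: −42 days → 13 February 2013.
Terminal disclaimer: HD-390209 expires on the earlier of 5 December 2012 and 13 February 2013.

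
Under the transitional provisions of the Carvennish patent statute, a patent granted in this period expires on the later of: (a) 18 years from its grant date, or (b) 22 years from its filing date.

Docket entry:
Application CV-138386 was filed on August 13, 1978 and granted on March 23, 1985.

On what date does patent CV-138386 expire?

(a) grant + 18 years → 23 March 2003.
(b) filing + 22 years → 13 August 2000.
Later of the two: 23 March 2003.

2003-03-23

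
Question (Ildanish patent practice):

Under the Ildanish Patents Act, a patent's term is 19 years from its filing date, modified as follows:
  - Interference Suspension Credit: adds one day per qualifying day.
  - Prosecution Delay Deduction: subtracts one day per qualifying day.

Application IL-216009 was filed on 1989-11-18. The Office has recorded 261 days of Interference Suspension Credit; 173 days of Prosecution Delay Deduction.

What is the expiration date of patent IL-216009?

Base term: filing date + 19 years → 18 November 2008.
Interference Suspension Credit: +261 days → 6 August 2009.
Prosecution Delay Deduction: −173 days → 14 February 2009.

2009-02-14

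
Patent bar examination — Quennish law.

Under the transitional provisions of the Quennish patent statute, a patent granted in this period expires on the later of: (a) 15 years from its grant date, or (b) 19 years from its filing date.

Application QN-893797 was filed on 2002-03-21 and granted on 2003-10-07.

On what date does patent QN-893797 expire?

(a) grant + 15 years → 7 October 2018.
(b) filing + 19 years → 21 March 2021.
Later of the two: 21 March 2021.

2021-03-21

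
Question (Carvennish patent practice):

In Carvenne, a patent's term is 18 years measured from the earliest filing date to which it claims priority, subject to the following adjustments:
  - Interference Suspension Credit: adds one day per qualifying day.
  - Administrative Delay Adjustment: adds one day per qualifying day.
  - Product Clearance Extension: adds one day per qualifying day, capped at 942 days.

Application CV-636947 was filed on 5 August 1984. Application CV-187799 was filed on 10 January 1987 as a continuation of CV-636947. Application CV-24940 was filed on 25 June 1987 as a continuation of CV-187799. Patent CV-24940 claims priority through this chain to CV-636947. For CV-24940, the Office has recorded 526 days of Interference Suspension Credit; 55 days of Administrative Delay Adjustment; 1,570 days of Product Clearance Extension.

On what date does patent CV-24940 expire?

Earliest priority filing: 5 August 1984.
Base term: 5 August 1984 + 18 years → 5 August 2002.
Interference Suspension Credit: +526 days → 13 January 2004.
Administrative Delay Adjustment: +55 days → 8 March 2004.
Product Clearance Extension: 1570 days claimed exceeds the 942-day cap, so +942 days → 6 October 2006.

2006-10-06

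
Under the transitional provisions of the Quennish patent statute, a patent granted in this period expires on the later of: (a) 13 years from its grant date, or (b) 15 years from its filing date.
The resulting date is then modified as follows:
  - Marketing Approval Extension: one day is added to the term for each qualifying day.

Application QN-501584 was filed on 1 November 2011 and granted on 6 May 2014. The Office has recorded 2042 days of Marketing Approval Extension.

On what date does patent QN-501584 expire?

(a) grant + 13 years → 6 May 2027.
(b) filing + 15 years → 1 November 2026.
Later of the two: 6 May 2027.
Marketing Approval Extension: +2042 days → 7 December 2032.

2032-12-07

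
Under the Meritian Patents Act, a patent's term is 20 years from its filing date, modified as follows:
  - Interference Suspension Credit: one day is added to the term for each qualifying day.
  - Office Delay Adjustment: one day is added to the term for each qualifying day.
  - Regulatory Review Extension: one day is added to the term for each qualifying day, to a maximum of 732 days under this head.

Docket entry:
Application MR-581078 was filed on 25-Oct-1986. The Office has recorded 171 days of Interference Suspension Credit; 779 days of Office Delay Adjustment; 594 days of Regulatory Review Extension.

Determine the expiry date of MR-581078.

Base term: filing date + 20 years → 25 October 2006.
Interference Suspension Credit: +171 days → 14 April 2007.
Office Delay Adjustment: +779 days → 1 June 2009.
Regulatory Review Extension: 594 days (within the 732-day cap) → +594 days → 16 January 2011.

2011-01-16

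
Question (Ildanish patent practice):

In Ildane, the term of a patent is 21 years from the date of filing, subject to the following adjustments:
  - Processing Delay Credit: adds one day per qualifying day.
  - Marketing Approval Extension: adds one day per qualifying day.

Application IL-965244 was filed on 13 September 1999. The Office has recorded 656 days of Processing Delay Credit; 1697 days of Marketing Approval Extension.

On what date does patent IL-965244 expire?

2027-02-22

Base term: filing date + 21 years → 13 September 2020.
Processing Delay Credit: +656 days → 1 July 2022.
Marketing Approval Extension: +1697 days → 22 February 2027.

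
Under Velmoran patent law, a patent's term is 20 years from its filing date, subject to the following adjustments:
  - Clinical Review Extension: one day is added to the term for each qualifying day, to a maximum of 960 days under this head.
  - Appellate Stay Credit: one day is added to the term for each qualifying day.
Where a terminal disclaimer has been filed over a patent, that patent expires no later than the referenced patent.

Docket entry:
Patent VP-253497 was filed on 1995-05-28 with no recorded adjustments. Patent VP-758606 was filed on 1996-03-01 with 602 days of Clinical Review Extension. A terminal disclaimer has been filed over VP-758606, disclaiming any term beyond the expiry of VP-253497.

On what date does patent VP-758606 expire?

2015-05-28

Natural term of VP-758606:
  Base: filing + 20 years → 1 March 2016.
  Clinical Review Extension: 602 days (within the 960-day cap) → +602 days → 24 October 2017.
Expiry of referenced patent VP-253497:
  Base: filing + 20 years → 28 May 2015.
Terminal disclaimer: VP-758606 expires on the earlier of 24 October 2017 and 28 May 2015.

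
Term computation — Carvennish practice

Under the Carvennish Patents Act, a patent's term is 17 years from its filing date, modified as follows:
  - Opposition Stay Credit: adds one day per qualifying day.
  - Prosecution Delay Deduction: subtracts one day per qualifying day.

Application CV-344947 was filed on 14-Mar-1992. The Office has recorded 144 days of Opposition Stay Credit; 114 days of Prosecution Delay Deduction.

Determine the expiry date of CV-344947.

April 13, 2009

Base term: filing date + 17 years → 14 March 2009.
Opposition Stay Credit: +144 days → 5 August 2009.
Prosecution Delay Deduction: −114 days → 13 April 2009.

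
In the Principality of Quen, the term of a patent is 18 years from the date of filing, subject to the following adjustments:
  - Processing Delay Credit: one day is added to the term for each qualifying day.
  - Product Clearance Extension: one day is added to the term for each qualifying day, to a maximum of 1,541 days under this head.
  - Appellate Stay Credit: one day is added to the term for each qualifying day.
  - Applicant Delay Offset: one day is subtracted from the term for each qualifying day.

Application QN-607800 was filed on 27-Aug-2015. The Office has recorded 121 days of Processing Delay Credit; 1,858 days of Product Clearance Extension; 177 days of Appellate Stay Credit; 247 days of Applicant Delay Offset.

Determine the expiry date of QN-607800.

Base term: filing date + 18 years → 27 August 2033.
Processing Delay Credit: +121 days → 26 December 2033.
Product Clearance Extension: 1858 days claimed exceeds the 1541-day cap, so +1541 days → 16 March 2038.
Appellate Stay Credit: +177 days → 9 September 2038.
Applicant Delay Offset: −247 days → 5 January 2038.

2038-01-05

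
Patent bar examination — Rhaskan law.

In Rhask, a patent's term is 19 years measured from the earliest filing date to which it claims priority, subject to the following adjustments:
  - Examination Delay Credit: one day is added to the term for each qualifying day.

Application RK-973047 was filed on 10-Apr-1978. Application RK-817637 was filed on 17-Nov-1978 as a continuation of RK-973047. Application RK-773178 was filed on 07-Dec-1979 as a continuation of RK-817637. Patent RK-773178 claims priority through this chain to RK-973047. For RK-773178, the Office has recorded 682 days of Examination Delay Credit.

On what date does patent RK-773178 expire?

1999-02-21

Earliest priority filing: 10 April 1978.
Base term: 10 April 1978 + 19 years → 10 April 1997.
Examination Delay Credit: +682 days → 21 February 1999.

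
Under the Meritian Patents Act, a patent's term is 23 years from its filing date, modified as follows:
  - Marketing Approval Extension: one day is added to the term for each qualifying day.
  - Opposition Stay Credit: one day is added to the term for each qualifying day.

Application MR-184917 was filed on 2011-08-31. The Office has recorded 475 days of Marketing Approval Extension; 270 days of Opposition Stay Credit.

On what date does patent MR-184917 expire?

Base term: filing date + 23 years → 31 August 2034.
Marketing Approval Extension: +475 days → 19 December 2035.
Opposition Stay Credit: +270 days → 14 September 2036.

September 14, 2036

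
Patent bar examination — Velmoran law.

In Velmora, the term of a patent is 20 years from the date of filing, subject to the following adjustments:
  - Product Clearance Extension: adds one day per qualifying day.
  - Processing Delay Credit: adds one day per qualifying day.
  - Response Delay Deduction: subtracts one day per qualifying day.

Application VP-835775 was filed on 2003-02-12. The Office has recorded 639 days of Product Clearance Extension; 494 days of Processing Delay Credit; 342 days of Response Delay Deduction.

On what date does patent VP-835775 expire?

Base term: filing date + 20 years → 12 February 2023.
Product Clearance Extension: +639 days → 12 November 2024.
Processing Delay Credit: +494 days → 21 March 2026.
Response Delay Deduction: −342 days → 13 April 2025.

2025-04-13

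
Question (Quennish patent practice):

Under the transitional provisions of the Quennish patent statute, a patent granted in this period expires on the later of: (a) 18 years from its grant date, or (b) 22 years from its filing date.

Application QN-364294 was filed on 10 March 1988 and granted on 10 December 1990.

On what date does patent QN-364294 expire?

March 10, 2010

(a) grant + 18 years → 10 December 2008.
(b) filing + 22 years → 10 March 2010.
Later of the two: 10 March 2010.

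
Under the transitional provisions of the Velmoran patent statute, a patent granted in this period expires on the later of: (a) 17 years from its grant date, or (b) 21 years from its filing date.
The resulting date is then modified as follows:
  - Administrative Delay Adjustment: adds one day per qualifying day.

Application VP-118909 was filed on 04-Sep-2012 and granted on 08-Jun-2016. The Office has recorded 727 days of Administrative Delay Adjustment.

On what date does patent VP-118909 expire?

September 1, 2035

(a) grant + 17 years → 8 June 2033.
(b) filing + 21 years → 4 September 2033.
Later of the two: 4 September 2033.
Administrative Delay Adjustment: +727 days → 1 September 2035.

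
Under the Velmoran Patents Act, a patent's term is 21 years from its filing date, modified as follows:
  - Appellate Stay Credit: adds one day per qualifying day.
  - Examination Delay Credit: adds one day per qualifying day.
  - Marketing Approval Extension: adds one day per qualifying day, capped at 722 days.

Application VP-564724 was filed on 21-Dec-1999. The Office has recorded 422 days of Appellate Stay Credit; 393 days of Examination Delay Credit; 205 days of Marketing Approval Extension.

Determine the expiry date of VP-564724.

Base term: filing date + 21 years → 21 December 2020.
Appellate Stay Credit: +422 days → 16 February 2022.
Examination Delay Credit: +393 days → 16 March 2023.
Marketing Approval Extension: 205 days (within the 722-day cap) → +205 days → 7 October 2023.

2023-10-07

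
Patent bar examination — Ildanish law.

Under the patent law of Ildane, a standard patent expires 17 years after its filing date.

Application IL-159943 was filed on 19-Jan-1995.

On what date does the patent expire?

Filing date + 17 years → 19 January 2012.

2012-01-19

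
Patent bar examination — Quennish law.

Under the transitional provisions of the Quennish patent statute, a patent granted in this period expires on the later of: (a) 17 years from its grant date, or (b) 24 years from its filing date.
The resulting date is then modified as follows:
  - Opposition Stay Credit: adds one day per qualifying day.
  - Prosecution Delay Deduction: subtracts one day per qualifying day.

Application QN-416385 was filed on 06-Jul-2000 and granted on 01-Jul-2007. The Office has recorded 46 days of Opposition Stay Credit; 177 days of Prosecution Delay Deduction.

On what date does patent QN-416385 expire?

February 26, 2024

(a) grant + 17 years → 1 July 2024.
(b) filing + 24 years → 6 July 2024.
Later of the two: 6 July 2024.
Opposition Stay Credit: +46 days → 21 August 2024.
Prosecution Delay Deduction: −177 days → 26 February 2024.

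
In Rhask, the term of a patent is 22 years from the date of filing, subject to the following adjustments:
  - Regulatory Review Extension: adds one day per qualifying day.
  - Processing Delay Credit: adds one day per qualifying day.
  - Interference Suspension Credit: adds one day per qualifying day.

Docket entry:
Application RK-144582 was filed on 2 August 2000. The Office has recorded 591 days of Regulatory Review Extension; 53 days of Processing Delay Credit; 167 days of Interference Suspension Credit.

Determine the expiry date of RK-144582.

Base term: filing date + 22 years → 2 August 2022.
Regulatory Review Extension: +591 days → 15 March 2024.
Processing Delay Credit: +53 days → 7 May 2024.
Interference Suspension Credit: +167 days → 21 October 2024.

October 21, 2024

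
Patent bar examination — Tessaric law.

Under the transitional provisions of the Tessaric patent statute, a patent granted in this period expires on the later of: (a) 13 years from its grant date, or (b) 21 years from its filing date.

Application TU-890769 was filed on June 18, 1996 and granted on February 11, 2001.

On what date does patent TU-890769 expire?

June 18, 2017

(a) grant + 13 years → 11 February 2014.
(b) filing + 21 years → 18 June 2017.
Later of the two: 18 June 2017.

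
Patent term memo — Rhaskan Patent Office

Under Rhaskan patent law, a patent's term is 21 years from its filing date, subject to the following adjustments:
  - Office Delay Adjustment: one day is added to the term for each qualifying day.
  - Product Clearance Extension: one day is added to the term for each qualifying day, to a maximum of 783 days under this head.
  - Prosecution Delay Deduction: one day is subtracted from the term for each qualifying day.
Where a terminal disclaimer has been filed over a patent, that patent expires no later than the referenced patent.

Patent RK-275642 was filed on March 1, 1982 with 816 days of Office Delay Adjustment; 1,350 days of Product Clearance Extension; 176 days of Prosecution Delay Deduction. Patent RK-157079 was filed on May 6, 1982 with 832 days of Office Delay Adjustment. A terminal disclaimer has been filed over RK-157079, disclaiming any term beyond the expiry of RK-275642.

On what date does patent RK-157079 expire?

August 15, 2005

Natural term of RK-157079:
  Base: filing + 21 years → 6 May 2003.
  Office Delay Adjustment: +832 days → 15 August 2005.
Expiry of referenced patent RK-275642:
  Base: filing + 21 years → 1 March 2003.
  Office Delay Adjustment: +816 days → 25 May 2005.
  Product Clearance Extension: 1350 days claimed exceeds the 783-day cap, so +783 days → 17 July 2007.
  Prosecution Delay Deduction: −176 days → 22 January 2007.
Terminal disclaimer: RK-157079 expires on the earlier of 15 August 2005 and 22 January 2007.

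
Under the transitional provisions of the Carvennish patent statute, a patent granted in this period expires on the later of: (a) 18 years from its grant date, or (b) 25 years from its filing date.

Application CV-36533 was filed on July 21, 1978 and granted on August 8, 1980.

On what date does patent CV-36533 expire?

(a) grant + 18 years → 8 August 1998.
(b) filing + 25 years → 21 July 2003.
Later of the two: 21 July 2003.

July 21, 2003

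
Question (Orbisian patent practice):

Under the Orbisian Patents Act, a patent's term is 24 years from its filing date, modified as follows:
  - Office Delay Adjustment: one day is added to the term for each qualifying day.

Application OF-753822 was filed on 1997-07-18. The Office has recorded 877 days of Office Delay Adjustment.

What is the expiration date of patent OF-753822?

Base term: filing date + 24 years → 18 July 2021.
Office Delay Adjustment: +877 days → 12 December 2023.

2023-12-12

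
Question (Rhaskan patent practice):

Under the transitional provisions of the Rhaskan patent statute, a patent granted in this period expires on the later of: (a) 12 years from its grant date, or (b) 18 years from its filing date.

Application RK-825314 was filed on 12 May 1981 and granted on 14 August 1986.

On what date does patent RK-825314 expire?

(a) grant + 12 years → 14 August 1998.
(b) filing + 18 years → 12 May 1999.
Later of the two: 12 May 1999.

May 12, 1999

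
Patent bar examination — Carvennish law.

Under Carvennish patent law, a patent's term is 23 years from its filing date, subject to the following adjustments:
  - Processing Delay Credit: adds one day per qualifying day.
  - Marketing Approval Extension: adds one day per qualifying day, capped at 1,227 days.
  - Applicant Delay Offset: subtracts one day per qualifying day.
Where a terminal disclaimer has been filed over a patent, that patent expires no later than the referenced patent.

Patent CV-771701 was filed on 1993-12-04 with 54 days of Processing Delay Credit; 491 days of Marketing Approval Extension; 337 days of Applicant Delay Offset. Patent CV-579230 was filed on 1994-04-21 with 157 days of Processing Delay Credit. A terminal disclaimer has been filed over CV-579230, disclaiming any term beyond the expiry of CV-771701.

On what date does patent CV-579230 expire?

June 30, 2017

Natural term of CV-579230:
  Base: filing + 23 years → 21 April 2017.
  Processing Delay Credit: +157 days → 25 September 2017.
Expiry of referenced patent CV-771701:
  Base: filing + 23 years → 4 December 2016.
  Processing Delay Credit: +54 days → 27 January 2017.
  Marketing Approval Extension: 491 days (within the 1227-day cap) → +491 days → 2 June 2018.
  Applicant Delay Offset: −337 days → 30 June 2017.
Terminal disclaimer: CV-579230 expires on the earlier of 25 September 2017 and 30 June 2017.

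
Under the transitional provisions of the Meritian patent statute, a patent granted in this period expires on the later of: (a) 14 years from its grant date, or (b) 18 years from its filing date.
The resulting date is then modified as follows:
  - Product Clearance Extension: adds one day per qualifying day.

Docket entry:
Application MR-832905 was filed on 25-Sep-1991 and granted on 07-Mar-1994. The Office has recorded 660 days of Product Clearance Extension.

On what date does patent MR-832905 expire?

(a) grant + 14 years → 7 March 2008.
(b) filing + 18 years → 25 September 2009.
Later of the two: 25 September 2009.
Product Clearance Extension: +660 days → 17 July 2011.

July 17, 2011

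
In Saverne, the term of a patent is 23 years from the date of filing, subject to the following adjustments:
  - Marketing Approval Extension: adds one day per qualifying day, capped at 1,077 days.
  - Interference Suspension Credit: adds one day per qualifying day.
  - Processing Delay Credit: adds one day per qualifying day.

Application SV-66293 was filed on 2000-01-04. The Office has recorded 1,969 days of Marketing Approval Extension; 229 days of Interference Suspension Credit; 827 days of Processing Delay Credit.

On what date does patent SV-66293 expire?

Base term: filing date + 23 years → 4 January 2023.
Marketing Approval Extension: 1969 days claimed exceeds the 1077-day cap, so +1077 days → 16 December 2025.
Interference Suspension Credit: +229 days → 2 August 2026.
Processing Delay Credit: +827 days → 6 November 2028.

November 6, 2028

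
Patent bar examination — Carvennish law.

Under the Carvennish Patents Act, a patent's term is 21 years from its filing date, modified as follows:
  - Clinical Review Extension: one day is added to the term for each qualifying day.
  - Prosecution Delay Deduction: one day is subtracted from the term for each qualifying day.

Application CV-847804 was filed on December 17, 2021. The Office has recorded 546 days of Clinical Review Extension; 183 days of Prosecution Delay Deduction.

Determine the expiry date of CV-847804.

December 15, 2043

Base term: filing date + 21 years → 17 December 2042.
Clinical Review Extension: +546 days → 15 June 2044.
Prosecution Delay Deduction: −183 days → 15 December 2043.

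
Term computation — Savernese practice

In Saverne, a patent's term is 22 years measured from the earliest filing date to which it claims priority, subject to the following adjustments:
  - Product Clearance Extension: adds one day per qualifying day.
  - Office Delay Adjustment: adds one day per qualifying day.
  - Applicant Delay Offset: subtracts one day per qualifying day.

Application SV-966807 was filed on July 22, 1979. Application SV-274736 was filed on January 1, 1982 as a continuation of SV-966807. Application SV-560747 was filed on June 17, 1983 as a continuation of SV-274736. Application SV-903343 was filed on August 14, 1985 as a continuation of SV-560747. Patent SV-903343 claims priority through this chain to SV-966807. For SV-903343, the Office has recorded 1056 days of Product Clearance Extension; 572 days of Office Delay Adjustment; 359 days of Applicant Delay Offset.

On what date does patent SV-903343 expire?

2005-01-11

Earliest priority filing: 22 July 1979.
Base term: 22 July 1979 + 22 years → 22 July 2001.
Product Clearance Extension: +1056 days → 12 June 2004.
Office Delay Adjustment: +572 days → 5 January 2006.
Applicant Delay Offset: −359 days → 11 January 2005.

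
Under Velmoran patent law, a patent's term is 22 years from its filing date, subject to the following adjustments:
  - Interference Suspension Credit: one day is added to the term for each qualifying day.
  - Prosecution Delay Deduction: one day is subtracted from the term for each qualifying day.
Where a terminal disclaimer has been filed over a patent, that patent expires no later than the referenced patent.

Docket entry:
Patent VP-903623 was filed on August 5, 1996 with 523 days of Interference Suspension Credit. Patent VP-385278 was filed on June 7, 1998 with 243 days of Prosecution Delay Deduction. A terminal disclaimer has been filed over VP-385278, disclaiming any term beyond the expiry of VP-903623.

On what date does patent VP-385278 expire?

October 8, 2019

Natural term of VP-385278:
  Base: filing + 22 years → 7 June 2020.
  Prosecution Delay Deduction: −243 days → 8 October 2019.
Expiry of referenced patent VP-903623:
  Base: filing + 22 years → 5 August 2018.
  Interference Suspension Credit: +523 days → 10 January 2020.
Terminal disclaimer: VP-385278 expires on the earlier of 8 October 2019 and 10 January 2020.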